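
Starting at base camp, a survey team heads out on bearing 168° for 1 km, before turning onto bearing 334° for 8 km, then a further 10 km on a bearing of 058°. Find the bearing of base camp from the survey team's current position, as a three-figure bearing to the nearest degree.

204°

Leg 1 (168°, 1 km): east 1 sin 168° = 0.21, north 1 cos 168° = -0.98
Leg 2 (334°, 8 km): east 8 sin 334° = -3.51, north 8 cos 334° = 7.19
Leg 3 (058°, 10 km): east 10 sin 58° = 8.48, north 10 cos 58° = 5.30
Net displacement: 5.18 east, 11.51 north. Direction back to start is (-5.18, -11.51): bearing = atan2(-5.18, -11.51) mod 360° = 204.23° ≈ 204°.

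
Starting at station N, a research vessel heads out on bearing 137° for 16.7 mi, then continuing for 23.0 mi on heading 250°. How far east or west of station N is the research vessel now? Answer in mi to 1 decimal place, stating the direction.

10.2 mi west

Leg 1 (137°, 16.7 mi): east 16.7 sin 137° = 11.39, north 16.7 cos 137° = -12.21
Leg 2 (250°, 23.0 mi): east 23.0 sin 250° = -21.61, north 23.0 cos 250° = -7.87
Net east component: -10.22 mi.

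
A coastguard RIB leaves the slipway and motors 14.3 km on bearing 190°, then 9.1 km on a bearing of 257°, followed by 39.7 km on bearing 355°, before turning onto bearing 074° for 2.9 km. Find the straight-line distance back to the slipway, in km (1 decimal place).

27.0 km

Leg 1 (190°, 14.3 km): east 14.3 sin 190° = -2.48, north 14.3 cos 190° = -14.08
Leg 2 (257°, 9.1 km): east 9.1 sin 257° = -8.87, north 9.1 cos 257° = -2.05
Leg 3 (355°, 39.7 km): east 39.7 sin 355° = -3.46, north 39.7 cos 355° = 39.55
Leg 4 (074°, 2.9 km): east 2.9 sin 74° = 2.79, north 2.9 cos 74° = 0.80
Net: -12.02 east, 24.22 north. Distance = √((-12.02)² + (24.22)²) = 27.038 km.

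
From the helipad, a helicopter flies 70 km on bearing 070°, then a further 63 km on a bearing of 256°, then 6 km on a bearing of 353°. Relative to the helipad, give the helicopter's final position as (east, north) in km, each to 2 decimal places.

(3.92, 14.66)

Leg 1 (070°, 70 km): east 70 sin 70° = 65.78, north 70 cos 70° = 23.94
Leg 2 (256°, 63 km): east 63 sin 256° = -61.13, north 63 cos 256° = -15.24
Leg 3 (353°, 6 km): east 6 sin 353° = -0.73, north 6 cos 353° = 5.96
Summing: 3.92 km east, 14.66 km north → (3.92, 14.66).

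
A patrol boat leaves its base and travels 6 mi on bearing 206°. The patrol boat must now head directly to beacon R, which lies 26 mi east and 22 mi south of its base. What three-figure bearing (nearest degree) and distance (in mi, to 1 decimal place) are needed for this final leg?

Leg 1 (206°, 6 mi): east 6 sin 206° = -2.63, north 6 cos 206° = -5.39
Current position: (-2.63, -5.39). Target: (26, -22). Remaining: Δeast = 28.63, Δnorth = -16.61.
Bearing = atan2(28.63, -16.61) mod 360° = 120.12°; distance = √((28.63)² + (-16.61)²) = 33.098 mi.

120°, 33.1 mi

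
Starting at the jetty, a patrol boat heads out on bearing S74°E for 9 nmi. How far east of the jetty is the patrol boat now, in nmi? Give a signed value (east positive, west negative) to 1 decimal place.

Leg 1 (S74°E, 9 nmi): east 9 sin 106° = 8.65, north 9 cos 106° = -2.48
Net east component: 8.65 nmi.

8.7 nmi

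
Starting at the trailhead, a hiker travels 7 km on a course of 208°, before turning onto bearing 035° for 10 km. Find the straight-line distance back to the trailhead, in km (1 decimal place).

3.2 km

Leg 1 (208°, 7 km): east 7 sin 208° = -3.29, north 7 cos 208° = -6.18
Leg 2 (035°, 10 km): east 10 sin 35° = 5.74, north 10 cos 35° = 8.19
Net: 2.45 east, 2.01 north. Distance = √((2.45)² + (2.01)²) = 3.169 km.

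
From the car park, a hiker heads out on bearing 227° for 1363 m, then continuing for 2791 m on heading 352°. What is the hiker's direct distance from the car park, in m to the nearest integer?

2299 m

Leg 1 (227°, 1363 m): east 1363 sin 227° = -996.84, north 1363 cos 227° = -929.56
Leg 2 (352°, 2791 m): east 2791 sin 352° = -388.43, north 2791 cos 352° = 2763.84
Net: -1385.27 east, 1834.27 north. Distance = √((-1385.27)² + (1834.27)²) = 2298.593 m.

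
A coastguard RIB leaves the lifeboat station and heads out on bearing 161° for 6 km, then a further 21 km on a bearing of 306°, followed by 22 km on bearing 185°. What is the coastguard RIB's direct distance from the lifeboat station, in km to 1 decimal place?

22.8 km

Leg 1 (161°, 6 km): east 6 sin 161° = 1.95, north 6 cos 161° = -5.67
Leg 2 (306°, 21 km): east 21 sin 306° = -16.99, north 21 cos 306° = 12.34
Leg 3 (185°, 22 km): east 22 sin 185° = -1.92, north 22 cos 185° = -21.92
Net: -16.95 east, -15.25 north. Distance = √((-16.95)² + (-15.25)²) = 22.800 km.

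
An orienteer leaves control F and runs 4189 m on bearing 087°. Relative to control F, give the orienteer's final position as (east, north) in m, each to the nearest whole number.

Leg 1 (087°, 4189 m): east 4189 sin 87° = 4183.26, north 4189 cos 87° = 219.24
Summing: 4183.26 m east, 219.24 m north → (4183, 219).

(4183, 219)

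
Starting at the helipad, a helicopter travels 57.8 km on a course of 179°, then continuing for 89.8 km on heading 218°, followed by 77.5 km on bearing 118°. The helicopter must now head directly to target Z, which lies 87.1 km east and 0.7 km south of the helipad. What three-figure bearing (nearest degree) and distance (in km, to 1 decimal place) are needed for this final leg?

024°, 179.7 km

Leg 1 (179°, 57.8 km): east 57.8 sin 179° = 1.01, north 57.8 cos 179° = -57.79
Leg 2 (218°, 89.8 km): east 89.8 sin 218° = -55.29, north 89.8 cos 218° = -70.76
Leg 3 (118°, 77.5 km): east 77.5 sin 118° = 68.43, north 77.5 cos 118° = -36.38
Current position: (14.15, -164.94). Target: (87.1, -0.7). Remaining: Δeast = 72.95, Δnorth = 164.24.
Bearing = atan2(72.95, 164.24) mod 360° = 23.95°; distance = √((72.95)² + (164.24)²) = 179.711 km.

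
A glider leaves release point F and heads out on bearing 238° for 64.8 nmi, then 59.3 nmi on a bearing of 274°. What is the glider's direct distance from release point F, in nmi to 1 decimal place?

118.0 nmi

Leg 1 (238°, 64.8 nmi): east 64.8 sin 238° = -54.95, north 64.8 cos 238° = -34.34
Leg 2 (274°, 59.3 nmi): east 59.3 sin 274° = -59.16, north 59.3 cos 274° = 4.14
Net: -114.11 east, -30.20 north. Distance = √((-114.11)² + (-30.20)²) = 118.038 nmi.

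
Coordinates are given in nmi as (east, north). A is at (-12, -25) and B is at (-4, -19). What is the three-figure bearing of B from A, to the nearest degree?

Δeast = -4 − -12 = 8.00; Δnorth = -19 − -25 = 6.00.
Bearing = atan2(Δeast, Δnorth) mod 360° = 53.13° ≈ 053°.

053°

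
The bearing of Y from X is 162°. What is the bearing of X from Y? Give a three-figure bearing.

Back-bearing = 162° + 180° = 342°.

342°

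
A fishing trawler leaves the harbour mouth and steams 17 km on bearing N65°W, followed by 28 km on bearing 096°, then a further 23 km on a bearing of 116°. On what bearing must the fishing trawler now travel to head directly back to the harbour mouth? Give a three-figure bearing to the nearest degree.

280°

Leg 1 (N65°W, 17 km): east 17 sin 295° = -15.41, north 17 cos 295° = 7.18
Leg 2 (096°, 28 km): east 28 sin 96° = 27.85, north 28 cos 96° = -2.93
Leg 3 (116°, 23 km): east 23 sin 116° = 20.67, north 23 cos 116° = -10.08
Net displacement: 33.11 east, -5.82 north. Direction back to start is (-33.11, 5.82): bearing = atan2(-33.11, 5.82) mod 360° = 279.98° ≈ 280°.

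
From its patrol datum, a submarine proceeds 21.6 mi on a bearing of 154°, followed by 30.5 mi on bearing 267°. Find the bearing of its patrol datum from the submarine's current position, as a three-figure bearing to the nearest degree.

045°

Leg 1 (154°, 21.6 mi): east 21.6 sin 154° = 9.47, north 21.6 cos 154° = -19.41
Leg 2 (267°, 30.5 mi): east 30.5 sin 267° = -30.46, north 30.5 cos 267° = -1.60
Net displacement: -20.99 east, -21.01 north. Direction back to start is (20.99, 21.01): bearing = atan2(20.99, 21.01) mod 360° = 44.97° ≈ 045°.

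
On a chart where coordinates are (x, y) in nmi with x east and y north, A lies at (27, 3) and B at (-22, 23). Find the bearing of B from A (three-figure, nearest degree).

Δeast = -22 − 27 = -49.00; Δnorth = 23 − 3 = 20.00.
Bearing = atan2(Δeast, Δnorth) mod 360° = 292.20° ≈ 292°.

292°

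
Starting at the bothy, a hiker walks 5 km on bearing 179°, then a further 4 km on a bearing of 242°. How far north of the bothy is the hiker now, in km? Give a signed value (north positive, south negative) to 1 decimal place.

Leg 1 (179°, 5 km): east 5 sin 179° = 0.09, north 5 cos 179° = -5.00
Leg 2 (242°, 4 km): east 4 sin 242° = -3.53, north 4 cos 242° = -1.88
Net north component: -6.88 km.

-6.9 km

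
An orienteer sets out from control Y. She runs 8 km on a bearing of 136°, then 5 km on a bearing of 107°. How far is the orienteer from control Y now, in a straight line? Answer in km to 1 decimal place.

12.6 km

Leg 1 (136°, 8 km): east 8 sin 136° = 5.56, north 8 cos 136° = -5.75
Leg 2 (107°, 5 km): east 5 sin 107° = 4.78, north 5 cos 107° = -1.46
Net: 10.34 east, -7.22 north. Distance = √((10.34)² + (-7.22)²) = 12.608 km.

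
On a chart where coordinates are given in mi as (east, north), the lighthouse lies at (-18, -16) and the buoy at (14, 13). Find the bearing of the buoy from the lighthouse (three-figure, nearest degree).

Δeast = 14 − -18 = 32.00; Δnorth = 13 − -16 = 29.00.
Bearing = atan2(Δeast, Δnorth) mod 360° = 47.82° ≈ 048°.

048°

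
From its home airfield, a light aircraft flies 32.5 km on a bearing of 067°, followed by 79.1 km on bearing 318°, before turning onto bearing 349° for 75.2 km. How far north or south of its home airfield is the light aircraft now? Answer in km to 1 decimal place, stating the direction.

Leg 1 (067°, 32.5 km): east 32.5 sin 67° = 29.92, north 32.5 cos 67° = 12.70
Leg 2 (318°, 79.1 km): east 79.1 sin 318° = -52.93, north 79.1 cos 318° = 58.78
Leg 3 (349°, 75.2 km): east 75.2 sin 349° = -14.35, north 75.2 cos 349° = 73.82
Net north component: 145.30 km.

145.3 km north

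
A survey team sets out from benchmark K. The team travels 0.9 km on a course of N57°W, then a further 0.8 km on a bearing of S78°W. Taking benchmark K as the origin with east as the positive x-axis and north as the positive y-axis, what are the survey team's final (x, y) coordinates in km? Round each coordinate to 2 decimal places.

Leg 1 (N57°W, 0.9 km): east 0.9 sin 303° = -0.75, north 0.9 cos 303° = 0.49
Leg 2 (S78°W, 0.8 km): east 0.8 sin 258° = -0.78, north 0.8 cos 258° = -0.17
Summing: -1.54 km east, 0.32 km north → (-1.54, 0.32).

(-1.54, 0.32)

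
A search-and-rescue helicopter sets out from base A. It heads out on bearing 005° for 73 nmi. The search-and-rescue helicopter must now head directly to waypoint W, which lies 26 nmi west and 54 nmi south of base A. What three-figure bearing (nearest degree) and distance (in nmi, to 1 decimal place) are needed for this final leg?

Leg 1 (005°, 73 nmi): east 73 sin 5° = 6.36, north 73 cos 5° = 72.72
Current position: (6.36, 72.72). Target: (-26, -54). Remaining: Δeast = -32.36, Δnorth = -126.72.
Bearing = atan2(-32.36, -126.72) mod 360° = 194.33°; distance = √((-32.36)² + (-126.72)²) = 130.789 nmi.

194°, 130.8 nmi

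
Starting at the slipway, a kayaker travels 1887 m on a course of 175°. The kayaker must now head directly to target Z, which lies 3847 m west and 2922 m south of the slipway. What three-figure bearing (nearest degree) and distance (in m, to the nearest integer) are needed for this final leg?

255°, 4145 m

Leg 1 (175°, 1887 m): east 1887 sin 175° = 164.46, north 1887 cos 175° = -1879.82
Current position: (164.46, -1879.82). Target: (-3847, -2922). Remaining: Δeast = -4011.46, Δnorth = -1042.18.
Bearing = atan2(-4011.46, -1042.18) mod 360° = 255.44°; distance = √((-4011.46)² + (-1042.18)²) = 4144.632 m.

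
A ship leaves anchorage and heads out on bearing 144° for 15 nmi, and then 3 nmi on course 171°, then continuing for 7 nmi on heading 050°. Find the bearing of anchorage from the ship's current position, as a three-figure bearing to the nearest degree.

Leg 1 (144°, 15 nmi): east 15 sin 144° = 8.82, north 15 cos 144° = -12.14
Leg 2 (171°, 3 nmi): east 3 sin 171° = 0.47, north 3 cos 171° = -2.96
Leg 3 (050°, 7 nmi): east 7 sin 50° = 5.36, north 7 cos 50° = 4.50
Net displacement: 14.65 east, -10.60 north. Direction back to start is (-14.65, 10.60): bearing = atan2(-14.65, 10.60) mod 360° = 305.89° ≈ 306°.

306°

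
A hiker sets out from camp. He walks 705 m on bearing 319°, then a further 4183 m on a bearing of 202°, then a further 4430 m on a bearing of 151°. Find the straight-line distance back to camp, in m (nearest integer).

Leg 1 (319°, 705 m): east 705 sin 319° = -462.52, north 705 cos 319° = 532.07
Leg 2 (202°, 4183 m): east 4183 sin 202° = -1566.98, north 4183 cos 202° = -3878.41
Leg 3 (151°, 4430 m): east 4430 sin 151° = 2147.71, north 4430 cos 151° = -3874.57
Net: 118.21 east, -7220.91 north. Distance = √((118.21)² + (-7220.91)²) = 7221.873 m.

7222 m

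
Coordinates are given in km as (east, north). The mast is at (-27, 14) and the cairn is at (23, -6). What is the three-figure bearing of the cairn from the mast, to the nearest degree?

Δeast = 23 − -27 = 50.00; Δnorth = -6 − 14 = -20.00.
Bearing = atan2(Δeast, Δnorth) mod 360° = 111.80° ≈ 112°.

112°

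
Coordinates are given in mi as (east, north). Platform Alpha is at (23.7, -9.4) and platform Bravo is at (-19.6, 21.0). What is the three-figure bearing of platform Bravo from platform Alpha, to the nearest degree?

Δeast = -19.6 − 23.7 = -43.30; Δnorth = 21.0 − -9.4 = 30.40.
Bearing = atan2(Δeast, Δnorth) mod 360° = 305.07° ≈ 305°.

305°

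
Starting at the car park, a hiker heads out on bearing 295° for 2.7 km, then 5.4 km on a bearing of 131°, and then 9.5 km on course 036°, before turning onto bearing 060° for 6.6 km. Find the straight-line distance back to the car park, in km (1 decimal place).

Leg 1 (295°, 2.7 km): east 2.7 sin 295° = -2.45, north 2.7 cos 295° = 1.14
Leg 2 (131°, 5.4 km): east 5.4 sin 131° = 4.08, north 5.4 cos 131° = -3.54
Leg 3 (036°, 9.5 km): east 9.5 sin 36° = 5.58, north 9.5 cos 36° = 7.69
Leg 4 (060°, 6.6 km): east 6.6 sin 60° = 5.72, north 6.6 cos 60° = 3.30
Net: 12.93 east, 8.58 north. Distance = √((12.93)² + (8.58)²) = 15.518 km.

15.5 km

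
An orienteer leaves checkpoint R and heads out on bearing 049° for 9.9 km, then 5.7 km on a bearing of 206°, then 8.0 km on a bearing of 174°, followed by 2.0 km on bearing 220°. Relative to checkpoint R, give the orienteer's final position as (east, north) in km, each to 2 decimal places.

Leg 1 (049°, 9.9 km): east 9.9 sin 49° = 7.47, north 9.9 cos 49° = 6.49
Leg 2 (206°, 5.7 km): east 5.7 sin 206° = -2.50, north 5.7 cos 206° = -5.12
Leg 3 (174°, 8.0 km): east 8.0 sin 174° = 0.84, north 8.0 cos 174° = -7.96
Leg 4 (220°, 2.0 km): east 2.0 sin 220° = -1.29, north 2.0 cos 220° = -1.53
Summing: 4.52 km east, -8.12 km north → (4.52, -8.12).

(4.52, -8.12)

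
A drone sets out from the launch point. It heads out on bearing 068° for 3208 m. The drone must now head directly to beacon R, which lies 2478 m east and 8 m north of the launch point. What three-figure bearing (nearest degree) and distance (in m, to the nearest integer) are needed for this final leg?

Leg 1 (068°, 3208 m): east 3208 sin 68° = 2974.41, north 3208 cos 68° = 1201.74
Current position: (2974.41, 1201.74). Target: (2478, 8). Remaining: Δeast = -496.41, Δnorth = -1193.74.
Bearing = atan2(-496.41, -1193.74) mod 360° = 202.58°; distance = √((-496.41)² + (-1193.74)²) = 1292.838 m.

203°, 1293 m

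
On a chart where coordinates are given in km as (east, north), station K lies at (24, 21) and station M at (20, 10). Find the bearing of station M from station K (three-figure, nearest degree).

200°

Δeast = 20 − 24 = -4.00; Δnorth = 10 − 21 = -11.00.
Bearing = atan2(Δeast, Δnorth) mod 360° = 199.98° ≈ 200°.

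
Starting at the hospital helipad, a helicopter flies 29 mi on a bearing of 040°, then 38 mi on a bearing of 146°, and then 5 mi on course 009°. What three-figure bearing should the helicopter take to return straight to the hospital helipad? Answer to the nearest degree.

Leg 1 (040°, 29 mi): east 29 sin 40° = 18.64, north 29 cos 40° = 22.22
Leg 2 (146°, 38 mi): east 38 sin 146° = 21.25, north 38 cos 146° = -31.50
Leg 3 (009°, 5 mi): east 5 sin 9° = 0.78, north 5 cos 9° = 4.94
Net displacement: 40.67 east, -4.35 north. Direction back to start is (-40.67, 4.35): bearing = atan2(-40.67, 4.35) mod 360° = 276.10° ≈ 276°.

276°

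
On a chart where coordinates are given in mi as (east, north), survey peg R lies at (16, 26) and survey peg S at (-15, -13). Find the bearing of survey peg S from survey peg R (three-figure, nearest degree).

Δeast = -15 − 16 = -31.00; Δnorth = -13 − 26 = -39.00.
Bearing = atan2(Δeast, Δnorth) mod 360° = 218.48° ≈ 218°.

218°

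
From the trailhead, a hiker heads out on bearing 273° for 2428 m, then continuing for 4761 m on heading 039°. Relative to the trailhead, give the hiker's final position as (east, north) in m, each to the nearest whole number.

Leg 1 (273°, 2428 m): east 2428 sin 273° = -2424.67, north 2428 cos 273° = 127.07
Leg 2 (039°, 4761 m): east 4761 sin 39° = 2996.19, north 4761 cos 39° = 3699.99
Summing: 571.52 m east, 3827.06 m north → (572, 3827).

(572, 3827)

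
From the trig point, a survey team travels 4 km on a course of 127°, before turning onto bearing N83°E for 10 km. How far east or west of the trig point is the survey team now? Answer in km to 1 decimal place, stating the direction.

13.1 km east

Leg 1 (127°, 4 km): east 4 sin 127° = 3.19, north 4 cos 127° = -2.41
Leg 2 (N83°E, 10 km): east 10 sin 83° = 9.93, north 10 cos 83° = 1.22
Net east component: 13.12 km.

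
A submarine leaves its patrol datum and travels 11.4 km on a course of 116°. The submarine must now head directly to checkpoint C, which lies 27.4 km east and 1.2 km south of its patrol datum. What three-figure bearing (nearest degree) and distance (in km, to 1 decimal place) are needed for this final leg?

Leg 1 (116°, 11.4 km): east 11.4 sin 116° = 10.25, north 11.4 cos 116° = -5.00
Current position: (10.25, -5.00). Target: (27.4, -1.2). Remaining: Δeast = 17.15, Δnorth = 3.80.
Bearing = atan2(17.15, 3.80) mod 360° = 77.52°; distance = √((17.15)² + (3.80)²) = 17.569 km.

078°, 17.6 km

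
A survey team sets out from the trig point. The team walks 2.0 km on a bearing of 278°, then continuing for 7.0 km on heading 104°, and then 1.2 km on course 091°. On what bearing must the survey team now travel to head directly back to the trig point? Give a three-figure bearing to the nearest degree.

Leg 1 (278°, 2.0 km): east 2.0 sin 278° = -1.98, north 2.0 cos 278° = 0.28
Leg 2 (104°, 7.0 km): east 7.0 sin 104° = 6.79, north 7.0 cos 104° = -1.69
Leg 3 (091°, 1.2 km): east 1.2 sin 91° = 1.20, north 1.2 cos 91° = -0.02
Net displacement: 6.01 east, -1.44 north. Direction back to start is (-6.01, 1.44): bearing = atan2(-6.01, 1.44) mod 360° = 283.44° ≈ 283°.

283°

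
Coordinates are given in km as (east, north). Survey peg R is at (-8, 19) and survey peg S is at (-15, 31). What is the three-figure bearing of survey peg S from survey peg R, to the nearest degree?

330°

Δeast = -15 − -8 = -7.00; Δnorth = 31 − 19 = 12.00.
Bearing = atan2(Δeast, Δnorth) mod 360° = 329.74° ≈ 330°.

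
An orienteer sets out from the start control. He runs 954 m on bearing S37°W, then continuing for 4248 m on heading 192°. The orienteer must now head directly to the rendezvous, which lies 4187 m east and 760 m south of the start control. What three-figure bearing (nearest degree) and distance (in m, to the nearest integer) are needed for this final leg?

054°, 7010 m

Leg 1 (S37°W, 954 m): east 954 sin 217° = -574.13, north 954 cos 217° = -761.90
Leg 2 (192°, 4248 m): east 4248 sin 192° = -883.21, north 4248 cos 192° = -4155.17
Current position: (-1457.34, -4917.07). Target: (4187, -760). Remaining: Δeast = 5644.34, Δnorth = 4157.07.
Bearing = atan2(5644.34, 4157.07) mod 360° = 53.63°; distance = √((5644.34)² + (4157.07)²) = 7009.979 m.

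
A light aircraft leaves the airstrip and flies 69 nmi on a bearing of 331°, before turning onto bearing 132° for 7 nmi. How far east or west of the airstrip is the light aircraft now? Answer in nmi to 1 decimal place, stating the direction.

28.2 nmi west

Leg 1 (331°, 69 nmi): east 69 sin 331° = -33.45, north 69 cos 331° = 60.35
Leg 2 (132°, 7 nmi): east 7 sin 132° = 5.20, north 7 cos 132° = -4.68
Net east component: -28.25 nmi.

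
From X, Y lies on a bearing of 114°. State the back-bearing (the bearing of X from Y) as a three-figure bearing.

294°

Back-bearing = 114° + 180° = 294°.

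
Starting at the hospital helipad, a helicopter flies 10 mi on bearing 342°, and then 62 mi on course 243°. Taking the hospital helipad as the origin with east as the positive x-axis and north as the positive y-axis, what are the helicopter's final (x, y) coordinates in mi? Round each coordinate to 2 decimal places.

Leg 1 (342°, 10 mi): east 10 sin 342° = -3.09, north 10 cos 342° = 9.51
Leg 2 (243°, 62 mi): east 62 sin 243° = -55.24, north 62 cos 243° = -28.15
Summing: -58.33 mi east, -18.64 mi north → (-58.33, -18.64).

(-58.33, -18.64)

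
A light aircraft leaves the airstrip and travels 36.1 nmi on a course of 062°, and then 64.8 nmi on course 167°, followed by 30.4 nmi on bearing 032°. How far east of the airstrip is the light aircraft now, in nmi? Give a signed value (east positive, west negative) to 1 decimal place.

Leg 1 (062°, 36.1 nmi): east 36.1 sin 62° = 31.87, north 36.1 cos 62° = 16.95
Leg 2 (167°, 64.8 nmi): east 64.8 sin 167° = 14.58, north 64.8 cos 167° = -63.14
Leg 3 (032°, 30.4 nmi): east 30.4 sin 32° = 16.11, north 30.4 cos 32° = 25.78
Net east component: 62.56 nmi.

62.6 nmi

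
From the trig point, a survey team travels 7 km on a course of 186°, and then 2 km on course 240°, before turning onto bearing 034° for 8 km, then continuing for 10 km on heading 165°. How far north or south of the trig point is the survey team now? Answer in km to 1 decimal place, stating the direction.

Leg 1 (186°, 7 km): east 7 sin 186° = -0.73, north 7 cos 186° = -6.96
Leg 2 (240°, 2 km): east 2 sin 240° = -1.73, north 2 cos 240° = -1.00
Leg 3 (034°, 8 km): east 8 sin 34° = 4.47, north 8 cos 34° = 6.63
Leg 4 (165°, 10 km): east 10 sin 165° = 2.59, north 10 cos 165° = -9.66
Net north component: -10.99 km.

11.0 km south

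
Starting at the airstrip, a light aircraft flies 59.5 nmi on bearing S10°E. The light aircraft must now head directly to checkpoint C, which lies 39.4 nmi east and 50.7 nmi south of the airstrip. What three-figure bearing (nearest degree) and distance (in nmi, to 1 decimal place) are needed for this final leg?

Leg 1 (S10°E, 59.5 nmi): east 59.5 sin 170° = 10.33, north 59.5 cos 170° = -58.60
Current position: (10.33, -58.60). Target: (39.4, -50.7). Remaining: Δeast = 29.07, Δnorth = 7.90.
Bearing = atan2(29.07, 7.90) mod 360° = 74.80°; distance = √((29.07)² + (7.90)²) = 30.121 nmi.

075°, 30.1 nmi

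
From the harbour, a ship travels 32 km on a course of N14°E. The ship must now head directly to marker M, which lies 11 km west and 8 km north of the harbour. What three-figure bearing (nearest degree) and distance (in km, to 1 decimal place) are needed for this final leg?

Leg 1 (N14°E, 32 km): east 32 sin 14° = 7.74, north 32 cos 14° = 31.05
Current position: (7.74, 31.05). Target: (-11, 8). Remaining: Δeast = -18.74, Δnorth = -23.05.
Bearing = atan2(-18.74, -23.05) mod 360° = 219.11°; distance = √((-18.74)² + (-23.05)²) = 29.707 km.

219°, 29.7 km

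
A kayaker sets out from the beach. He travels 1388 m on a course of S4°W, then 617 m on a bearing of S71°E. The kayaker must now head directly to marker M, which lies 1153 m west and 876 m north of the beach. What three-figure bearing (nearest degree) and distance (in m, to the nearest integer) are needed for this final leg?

Leg 1 (S4°W, 1388 m): east 1388 sin 184° = -96.82, north 1388 cos 184° = -1384.62
Leg 2 (S71°E, 617 m): east 617 sin 109° = 583.38, north 617 cos 109° = -200.88
Current position: (486.56, -1585.49). Target: (-1153, 876). Remaining: Δeast = -1639.56, Δnorth = 2461.49.
Bearing = atan2(-1639.56, 2461.49) mod 360° = 326.33°; distance = √((-1639.56)² + (2461.49)²) = 2957.553 m.

326°, 2958 m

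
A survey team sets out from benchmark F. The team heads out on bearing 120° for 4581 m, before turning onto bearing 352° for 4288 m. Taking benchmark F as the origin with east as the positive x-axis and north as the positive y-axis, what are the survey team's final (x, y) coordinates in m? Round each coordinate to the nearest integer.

(3370, 1956)

Leg 1 (120°, 4581 m): east 4581 sin 120° = 3967.26, north 4581 cos 120° = -2290.50
Leg 2 (352°, 4288 m): east 4288 sin 352° = -596.77, north 4288 cos 352° = 4246.27
Summing: 3370.49 m east, 1955.77 m north → (3370, 1956).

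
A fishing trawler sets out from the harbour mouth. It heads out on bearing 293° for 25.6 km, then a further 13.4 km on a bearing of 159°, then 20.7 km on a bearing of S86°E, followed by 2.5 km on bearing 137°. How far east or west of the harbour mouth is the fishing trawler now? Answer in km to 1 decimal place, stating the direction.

Leg 1 (293°, 25.6 km): east 25.6 sin 293° = -23.56, north 25.6 cos 293° = 10.00
Leg 2 (159°, 13.4 km): east 13.4 sin 159° = 4.80, north 13.4 cos 159° = -12.51
Leg 3 (S86°E, 20.7 km): east 20.7 sin 94° = 20.65, north 20.7 cos 94° = -1.44
Leg 4 (137°, 2.5 km): east 2.5 sin 137° = 1.70, north 2.5 cos 137° = -1.83
Net east component: 3.59 km.

3.6 km east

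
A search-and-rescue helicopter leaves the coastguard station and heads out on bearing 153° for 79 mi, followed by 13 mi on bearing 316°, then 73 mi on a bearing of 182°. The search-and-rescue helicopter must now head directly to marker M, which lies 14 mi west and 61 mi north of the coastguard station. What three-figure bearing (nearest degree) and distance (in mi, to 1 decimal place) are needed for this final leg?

349°, 198.7 mi

Leg 1 (153°, 79 mi): east 79 sin 153° = 35.87, north 79 cos 153° = -70.39
Leg 2 (316°, 13 mi): east 13 sin 316° = -9.03, north 13 cos 316° = 9.35
Leg 3 (182°, 73 mi): east 73 sin 182° = -2.55, north 73 cos 182° = -72.96
Current position: (24.29, -133.99). Target: (-14, 61). Remaining: Δeast = -38.29, Δnorth = 194.99.
Bearing = atan2(-38.29, 194.99) mod 360° = 348.89°; distance = √((-38.29)² + (194.99)²) = 198.717 mi.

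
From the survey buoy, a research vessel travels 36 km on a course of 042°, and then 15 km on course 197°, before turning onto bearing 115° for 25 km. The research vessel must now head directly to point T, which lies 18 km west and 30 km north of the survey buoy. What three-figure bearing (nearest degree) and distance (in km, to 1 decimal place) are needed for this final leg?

295°, 66.6 km

Leg 1 (042°, 36 km): east 36 sin 42° = 24.09, north 36 cos 42° = 26.75
Leg 2 (197°, 15 km): east 15 sin 197° = -4.39, north 15 cos 197° = -14.34
Leg 3 (115°, 25 km): east 25 sin 115° = 22.66, north 25 cos 115° = -10.57
Current position: (42.36, 1.84). Target: (-18, 30). Remaining: Δeast = -60.36, Δnorth = 28.16.
Bearing = atan2(-60.36, 28.16) mod 360° = 295.01°; distance = √((-60.36)² + (28.16)²) = 66.605 km.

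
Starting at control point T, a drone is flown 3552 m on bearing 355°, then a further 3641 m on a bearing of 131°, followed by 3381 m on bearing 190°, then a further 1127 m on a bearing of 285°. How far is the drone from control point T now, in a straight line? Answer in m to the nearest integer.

2036 m

Leg 1 (355°, 3552 m): east 3552 sin 355° = -309.58, north 3552 cos 355° = 3538.48
Leg 2 (131°, 3641 m): east 3641 sin 131° = 2747.90, north 3641 cos 131° = -2388.71
Leg 3 (190°, 3381 m): east 3381 sin 190° = -587.10, north 3381 cos 190° = -3329.64
Leg 4 (285°, 1127 m): east 1127 sin 285° = -1088.60, north 1127 cos 285° = 291.69
Net: 762.62 east, -1888.17 north. Distance = √((762.62)² + (-1888.17)²) = 2036.365 m.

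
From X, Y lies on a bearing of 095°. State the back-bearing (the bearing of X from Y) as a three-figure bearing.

275°

Back-bearing = 095° + 180° = 275°.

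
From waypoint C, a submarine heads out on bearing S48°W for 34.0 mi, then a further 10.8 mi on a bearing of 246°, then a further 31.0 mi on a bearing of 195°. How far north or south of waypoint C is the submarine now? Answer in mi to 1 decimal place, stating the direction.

57.1 mi south

Leg 1 (S48°W, 34.0 mi): east 34.0 sin 228° = -25.27, north 34.0 cos 228° = -22.75
Leg 2 (246°, 10.8 mi): east 10.8 sin 246° = -9.87, north 10.8 cos 246° = -4.39
Leg 3 (195°, 31.0 mi): east 31.0 sin 195° = -8.02, north 31.0 cos 195° = -29.94
Net north component: -57.09 mi.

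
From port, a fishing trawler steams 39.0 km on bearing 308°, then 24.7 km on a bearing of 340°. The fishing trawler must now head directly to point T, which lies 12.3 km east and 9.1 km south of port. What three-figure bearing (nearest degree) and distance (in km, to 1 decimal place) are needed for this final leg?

138°, 76.3 km

Leg 1 (308°, 39.0 km): east 39.0 sin 308° = -30.73, north 39.0 cos 308° = 24.01
Leg 2 (340°, 24.7 km): east 24.7 sin 340° = -8.45, north 24.7 cos 340° = 23.21
Current position: (-39.18, 47.22). Target: (12.3, -9.1). Remaining: Δeast = 51.48, Δnorth = -56.32.
Bearing = atan2(51.48, -56.32) mod 360° = 137.57°; distance = √((51.48)² + (-56.32)²) = 76.304 km.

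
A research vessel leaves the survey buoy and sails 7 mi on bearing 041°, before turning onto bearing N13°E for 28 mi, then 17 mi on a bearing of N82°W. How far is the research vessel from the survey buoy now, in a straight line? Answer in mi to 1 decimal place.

Leg 1 (041°, 7 mi): east 7 sin 41° = 4.59, north 7 cos 41° = 5.28
Leg 2 (N13°E, 28 mi): east 28 sin 13° = 6.30, north 28 cos 13° = 27.28
Leg 3 (N82°W, 17 mi): east 17 sin 278° = -16.83, north 17 cos 278° = 2.37
Net: -5.94 east, 34.93 north. Distance = √((-5.94)² + (34.93)²) = 35.433 mi.

35.4 mi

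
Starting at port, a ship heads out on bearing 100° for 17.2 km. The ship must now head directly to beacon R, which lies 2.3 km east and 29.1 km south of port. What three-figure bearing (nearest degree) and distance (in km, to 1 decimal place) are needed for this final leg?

Leg 1 (100°, 17.2 km): east 17.2 sin 100° = 16.94, north 17.2 cos 100° = -2.99
Current position: (16.94, -2.99). Target: (2.3, -29.1). Remaining: Δeast = -14.64, Δnorth = -26.11.
Bearing = atan2(-14.64, -26.11) mod 360° = 209.27°; distance = √((-14.64)² + (-26.11)²) = 29.936 km.

209°, 29.9 km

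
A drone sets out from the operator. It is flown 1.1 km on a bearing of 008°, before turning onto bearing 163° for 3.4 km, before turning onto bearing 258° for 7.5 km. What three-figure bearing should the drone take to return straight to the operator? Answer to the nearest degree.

059°

Leg 1 (008°, 1.1 km): east 1.1 sin 8° = 0.15, north 1.1 cos 8° = 1.09
Leg 2 (163°, 3.4 km): east 3.4 sin 163° = 0.99, north 3.4 cos 163° = -3.25
Leg 3 (258°, 7.5 km): east 7.5 sin 258° = -7.34, north 7.5 cos 258° = -1.56
Net displacement: -6.19 east, -3.72 north. Direction back to start is (6.19, 3.72): bearing = atan2(6.19, 3.72) mod 360° = 58.98° ≈ 059°.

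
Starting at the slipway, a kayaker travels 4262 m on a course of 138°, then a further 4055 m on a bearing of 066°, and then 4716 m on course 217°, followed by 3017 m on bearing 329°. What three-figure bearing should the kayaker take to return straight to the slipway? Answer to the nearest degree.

321°

Leg 1 (138°, 4262 m): east 4262 sin 138° = 2851.83, north 4262 cos 138° = -3167.28
Leg 2 (066°, 4055 m): east 4055 sin 66° = 3704.43, north 4055 cos 66° = 1649.32
Leg 3 (217°, 4716 m): east 4716 sin 217° = -2838.16, north 4716 cos 217° = -3766.37
Leg 4 (329°, 3017 m): east 3017 sin 329° = -1553.87, north 3017 cos 329° = 2586.07
Net displacement: 2164.23 east, -2698.26 north. Direction back to start is (-2164.23, 2698.26): bearing = atan2(-2164.23, 2698.26) mod 360° = 321.27° ≈ 321°.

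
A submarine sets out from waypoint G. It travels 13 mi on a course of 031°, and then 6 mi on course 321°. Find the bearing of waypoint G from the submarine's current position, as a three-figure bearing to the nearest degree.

190°

Leg 1 (031°, 13 mi): east 13 sin 31° = 6.70, north 13 cos 31° = 11.14
Leg 2 (321°, 6 mi): east 6 sin 321° = -3.78, north 6 cos 321° = 4.66
Net displacement: 2.92 east, 15.81 north. Direction back to start is (-2.92, -15.81): bearing = atan2(-2.92, -15.81) mod 360° = 190.47° ≈ 190°.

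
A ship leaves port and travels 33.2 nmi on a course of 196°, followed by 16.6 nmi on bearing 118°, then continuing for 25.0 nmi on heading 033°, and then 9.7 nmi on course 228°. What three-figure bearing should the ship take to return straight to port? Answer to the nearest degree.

Leg 1 (196°, 33.2 nmi): east 33.2 sin 196° = -9.15, north 33.2 cos 196° = -31.91
Leg 2 (118°, 16.6 nmi): east 16.6 sin 118° = 14.66, north 16.6 cos 118° = -7.79
Leg 3 (033°, 25.0 nmi): east 25.0 sin 33° = 13.62, north 25.0 cos 33° = 20.97
Leg 4 (228°, 9.7 nmi): east 9.7 sin 228° = -7.21, north 9.7 cos 228° = -6.49
Net displacement: 11.91 east, -25.23 north. Direction back to start is (-11.91, 25.23): bearing = atan2(-11.91, 25.23) mod 360° = 334.72° ≈ 335°.

335°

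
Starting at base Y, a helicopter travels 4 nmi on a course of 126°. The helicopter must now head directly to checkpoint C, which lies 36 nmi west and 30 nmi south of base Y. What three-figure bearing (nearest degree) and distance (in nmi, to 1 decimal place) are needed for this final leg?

Leg 1 (126°, 4 nmi): east 4 sin 126° = 3.24, north 4 cos 126° = -2.35
Current position: (3.24, -2.35). Target: (-36, -30). Remaining: Δeast = -39.24, Δnorth = -27.65.
Bearing = atan2(-39.24, -27.65) mod 360° = 234.83°; distance = √((-39.24)² + (-27.65)²) = 47.999 nmi.

235°, 48.0 nmi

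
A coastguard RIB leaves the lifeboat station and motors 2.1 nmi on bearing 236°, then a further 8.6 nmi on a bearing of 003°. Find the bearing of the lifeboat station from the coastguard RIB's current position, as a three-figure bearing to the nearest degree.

Leg 1 (236°, 2.1 nmi): east 2.1 sin 236° = -1.74, north 2.1 cos 236° = -1.17
Leg 2 (003°, 8.6 nmi): east 8.6 sin 3° = 0.45, north 8.6 cos 3° = 8.59
Net displacement: -1.29 east, 7.41 north. Direction back to start is (1.29, -7.41): bearing = atan2(1.29, -7.41) mod 360° = 170.12° ≈ 170°.

170°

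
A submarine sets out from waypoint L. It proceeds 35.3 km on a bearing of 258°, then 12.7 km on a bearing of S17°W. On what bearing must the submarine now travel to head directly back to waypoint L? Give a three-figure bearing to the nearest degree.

063°

Leg 1 (258°, 35.3 km): east 35.3 sin 258° = -34.53, north 35.3 cos 258° = -7.34
Leg 2 (S17°W, 12.7 km): east 12.7 sin 197° = -3.71, north 12.7 cos 197° = -12.15
Net displacement: -38.24 east, -19.48 north. Direction back to start is (38.24, 19.48): bearing = atan2(38.24, 19.48) mod 360° = 63.00° ≈ 063°.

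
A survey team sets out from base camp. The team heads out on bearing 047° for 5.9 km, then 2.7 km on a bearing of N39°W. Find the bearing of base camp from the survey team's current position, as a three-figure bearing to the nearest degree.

Leg 1 (047°, 5.9 km): east 5.9 sin 47° = 4.31, north 5.9 cos 47° = 4.02
Leg 2 (N39°W, 2.7 km): east 2.7 sin 321° = -1.70, north 2.7 cos 321° = 2.10
Net displacement: 2.62 east, 6.12 north. Direction back to start is (-2.62, -6.12): bearing = atan2(-2.62, -6.12) mod 360° = 203.14° ≈ 203°.

203°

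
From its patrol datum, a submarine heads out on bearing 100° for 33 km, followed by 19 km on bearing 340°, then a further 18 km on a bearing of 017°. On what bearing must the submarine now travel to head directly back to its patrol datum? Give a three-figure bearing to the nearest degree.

227°

Leg 1 (100°, 33 km): east 33 sin 100° = 32.50, north 33 cos 100° = -5.73
Leg 2 (340°, 19 km): east 19 sin 340° = -6.50, north 19 cos 340° = 17.85
Leg 3 (017°, 18 km): east 18 sin 17° = 5.26, north 18 cos 17° = 17.21
Net displacement: 31.26 east, 29.34 north. Direction back to start is (-31.26, -29.34): bearing = atan2(-31.26, -29.34) mod 360° = 226.82° ≈ 227°.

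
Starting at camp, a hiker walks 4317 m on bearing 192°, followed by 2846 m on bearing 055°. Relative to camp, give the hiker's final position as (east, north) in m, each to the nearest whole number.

Leg 1 (192°, 4317 m): east 4317 sin 192° = -897.55, north 4317 cos 192° = -4222.66
Leg 2 (055°, 2846 m): east 2846 sin 55° = 2331.31, north 2846 cos 55° = 1632.40
Summing: 1433.75 m east, -2590.26 m north → (1434, -2590).

(1434, -2590)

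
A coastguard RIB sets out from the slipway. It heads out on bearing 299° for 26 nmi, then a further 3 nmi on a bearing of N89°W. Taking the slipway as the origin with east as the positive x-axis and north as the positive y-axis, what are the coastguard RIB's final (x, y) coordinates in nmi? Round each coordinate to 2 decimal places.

Leg 1 (299°, 26 nmi): east 26 sin 299° = -22.74, north 26 cos 299° = 12.61
Leg 2 (N89°W, 3 nmi): east 3 sin 271° = -3.00, north 3 cos 271° = 0.05
Summing: -25.74 nmi east, 12.66 nmi north → (-25.74, 12.66).

(-25.74, 12.66)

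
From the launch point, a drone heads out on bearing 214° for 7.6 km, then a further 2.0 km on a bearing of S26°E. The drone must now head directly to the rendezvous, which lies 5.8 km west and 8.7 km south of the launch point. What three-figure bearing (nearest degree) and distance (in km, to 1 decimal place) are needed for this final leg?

Leg 1 (214°, 7.6 km): east 7.6 sin 214° = -4.25, north 7.6 cos 214° = -6.30
Leg 2 (S26°E, 2.0 km): east 2.0 sin 154° = 0.88, north 2.0 cos 154° = -1.80
Current position: (-3.37, -8.10). Target: (-5.8, -8.7). Remaining: Δeast = -2.43, Δnorth = -0.60.
Bearing = atan2(-2.43, -0.60) mod 360° = 256.07°; distance = √((-2.43)² + (-0.60)²) = 2.500 km.

256°, 2.5 km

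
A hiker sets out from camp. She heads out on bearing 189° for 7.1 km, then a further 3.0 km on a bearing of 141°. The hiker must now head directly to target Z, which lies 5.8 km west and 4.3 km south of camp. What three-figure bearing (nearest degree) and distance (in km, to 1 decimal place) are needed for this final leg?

Leg 1 (189°, 7.1 km): east 7.1 sin 189° = -1.11, north 7.1 cos 189° = -7.01
Leg 2 (141°, 3.0 km): east 3.0 sin 141° = 1.89, north 3.0 cos 141° = -2.33
Current position: (0.78, -9.34). Target: (-5.8, -4.3). Remaining: Δeast = -6.58, Δnorth = 5.04.
Bearing = atan2(-6.58, 5.04) mod 360° = 307.48°; distance = √((-6.58)² + (5.04)²) = 8.289 km.

307°, 8.3 km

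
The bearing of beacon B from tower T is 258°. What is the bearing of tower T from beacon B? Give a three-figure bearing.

Back-bearing = 258° − 180° = 078°.

078°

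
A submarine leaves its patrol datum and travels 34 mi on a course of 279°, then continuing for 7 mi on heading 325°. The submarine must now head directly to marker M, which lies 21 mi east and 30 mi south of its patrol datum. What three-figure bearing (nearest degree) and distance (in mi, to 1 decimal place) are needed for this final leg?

Leg 1 (279°, 34 mi): east 34 sin 279° = -33.58, north 34 cos 279° = 5.32
Leg 2 (325°, 7 mi): east 7 sin 325° = -4.02, north 7 cos 325° = 5.73
Current position: (-37.60, 11.05). Target: (21, -30). Remaining: Δeast = 58.60, Δnorth = -41.05.
Bearing = atan2(58.60, -41.05) mod 360° = 125.02°; distance = √((58.60)² + (-41.05)²) = 71.546 mi.

125°, 71.5 mi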